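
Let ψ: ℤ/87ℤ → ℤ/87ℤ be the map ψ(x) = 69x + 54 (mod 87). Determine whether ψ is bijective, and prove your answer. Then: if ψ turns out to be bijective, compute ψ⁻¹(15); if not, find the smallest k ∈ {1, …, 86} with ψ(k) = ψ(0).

We have gcd(69, 87) = 3 > 1. Taking x_1 = 0 and x_2 = 29: ψ(0) = 54 and ψ(29) = 69·29 + 54 = 2055 ≡ 54 (mod 87).
So ψ(0) = ψ(29) while 0 ≠ 29, thus ψ is not injective, hence not bijective.
Since ψ is not bijective, we find the least positive k with ψ(k) = ψ(0): this means 69k ≡ 0 (mod 87), i.e. 87 ∣ 69k. Since gcd(69, 87) = 3, dividing through by 3 this holds exactly when 29 ∣ 23k, and as gcd(23, 29) = 1, exactly when 29 ∣ k.
The smallest positive such k is 29.

29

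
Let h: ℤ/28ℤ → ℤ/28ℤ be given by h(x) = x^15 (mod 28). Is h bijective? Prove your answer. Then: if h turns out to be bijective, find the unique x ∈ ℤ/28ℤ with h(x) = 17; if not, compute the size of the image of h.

9

h(2): Repeated squaring mod 28: 2^1 ≡ 2, 2^2 ≡ 2² = 4, 2^4 ≡ 4² = 16, 2^8 ≡ 16² = 256 ≡ 4. Since 15 = 8 + 4 + 2 + 1, 2^15 ≡ 4·16·4·2: 4·16 = 64 ≡ 8, then 8·4 = 32 ≡ 4, then 4·2 = 8. So 2^15 ≡ 8 (mod 28).
h(4): Repeated squaring mod 28: 4^1 ≡ 4, 4^2 ≡ 4² = 16, 4^4 ≡ 16² = 256 ≡ 4, 4^8 ≡ 4² = 16. Since 15 = 8 + 4 + 2 + 1, 4^15 ≡ 16·4·16·4: 16·4 = 64 ≡ 8, then 8·16 = 128 ≡ 16, then 16·4 = 64 ≡ 8. So 4^15 ≡ 8 (mod 28).
So h(2) = h(4) = 8 while 2 ≠ 4, therefore h is not injective, hence not bijective.
Since h is not bijective, we determine |image(h)|. Computing x^15 mod 28 for each x (by repeated squaring, reducing mod 28 at every step), the values h(0), h(1), …, h(27) are: 0, 1, 8, 27, 8, 13, 20, 7, 8, 1, 20, 15, 20, 13, 0, 15, 8, 13, 8, 27, 20, 21, 8, 15, 20, 1, 20, 27.
The distinct values are {0, 1, 7, 8, 13, 15, 20, 21, 27}; there are 9 of them.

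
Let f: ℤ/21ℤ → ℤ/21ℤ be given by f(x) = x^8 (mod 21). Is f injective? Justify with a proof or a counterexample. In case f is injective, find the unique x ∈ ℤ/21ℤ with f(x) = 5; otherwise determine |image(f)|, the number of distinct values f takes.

f(2): Repeated squaring mod 21: 2^1 ≡ 2, 2^2 ≡ 2² = 4, 2^4 ≡ 4² = 16, 2^8 ≡ 16² = 256 ≡ 4. So 2^8 ≡ 4 (mod 21).
f(5): Repeated squaring mod 21: 5^1 ≡ 5, 5^2 ≡ 5² = 25 ≡ 4, 5^4 ≡ 4² = 16, 5^8 ≡ 16² = 256 ≡ 4. So 5^8 ≡ 4 (mod 21).
So f(2) = f(5) = 4 while 2 ≠ 5, hence f is not injective.
Since f is not injective, we determine |image(f)|. Computing x^8 mod 21 for each x (by repeated squaring, reducing mod 21 at every step), the values f(0), f(1), …, f(20) are: 0, 1, 4, 9, 16, 4, 15, 7, 1, 18, 16, 16, 18, 1, 7, 15, 4, 16, 9, 4, 1.
The distinct values are {0, 1, 4, 7, 9, 15, 16, 18}; there are 8 of them.

8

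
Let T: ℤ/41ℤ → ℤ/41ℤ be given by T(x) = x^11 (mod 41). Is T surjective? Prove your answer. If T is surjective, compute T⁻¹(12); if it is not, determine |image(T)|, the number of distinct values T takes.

26

Since 41 is prime, the nonzero elements of ℤ/41ℤ form a cyclic group of order 40.
As gcd(11, 40) = 1, raising to the 11th power is a bijection on this group: if u^11 ≡ v^11 then (uv^{−1})^11 = 1, and the only element of order dividing gcd(11, 40) = 1 is 1, so u = v.
With T(0) = 0 this makes T injective on all of ℤ/41ℤ, hence bijective (finite equal-size domain and codomain). In particular T is surjective.
Since T is surjective, we find the preimage of 12. The inverse of x ↦ x^11 on (ℤ/41ℤ)^× is x ↦ x^11, because 11·11 = 121 = 3·40 + 1 ≡ 1 (mod 40) and x^{40} = 1 for x ≠ 0 (Fermat). So T⁻¹(12) = 12^11 mod 41.
Repeated squaring mod 41: 12^1 ≡ 12, 12^2 ≡ 12² = 144 ≡ 21, 12^4 ≡ 21² = 441 ≡ 31, 12^8 ≡ 31² = 961 ≡ 18. Since 11 = 8 + 2 + 1, 12^11 ≡ 18·21·12: 18·21 = 378 ≡ 9, then 9·12 = 108 ≡ 26. So 12^11 ≡ 26 (mod 41).
Hence T⁻¹(12) = 26.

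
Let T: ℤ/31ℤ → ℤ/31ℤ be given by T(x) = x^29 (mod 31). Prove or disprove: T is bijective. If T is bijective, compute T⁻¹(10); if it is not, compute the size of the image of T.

Since 31 is prime, the nonzero elements of ℤ/31ℤ form a cyclic group of order 30.
As gcd(29, 30) = 1, raising to the 29th power is a bijection on this group: if s^29 ≡ t^29 then (st^{−1})^29 = 1, and the only element of order dividing gcd(29, 30) = 1 is 1, so s = t.
With T(0) = 0 this makes T injective on all of ℤ/31ℤ, hence bijective (finite equal-size domain and codomain). In particular T is bijective.
Since T is bijective, we find the preimage of 10. The inverse of x ↦ x^29 on (ℤ/31ℤ)^× is x ↦ x^29, because 29·29 = 841 = 28·30 + 1 ≡ 1 (mod 30) and x^{30} = 1 for x ≠ 0 (Fermat). So T⁻¹(10) = 10^29 mod 31.
Repeated squaring mod 31: 10^1 ≡ 10, 10^2 ≡ 10² = 100 ≡ 7, 10^4 ≡ 7² = 49 ≡ 18, 10^8 ≡ 18² = 324 ≡ 14, 10^16 ≡ 14² = 196 ≡ 10. Since 29 = 16 + 8 + 4 + 1, 10^29 ≡ 10·14·18·10: 10·14 = 140 ≡ 16, then 16·18 = 288 ≡ 9, then 9·10 = 90 ≡ 28. So 10^29 ≡ 28 (mod 31).
Hence T⁻¹(10) = 28.

28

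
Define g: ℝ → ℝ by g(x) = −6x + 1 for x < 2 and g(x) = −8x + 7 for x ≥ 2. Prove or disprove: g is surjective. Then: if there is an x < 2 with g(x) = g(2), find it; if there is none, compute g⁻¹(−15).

Both pieces are strictly decreasing (slopes −6 and −8), so each is injective on its own interval.
The left piece maps (−∞, 2) onto (−11, ∞); the right piece maps [2, ∞) onto (−∞, −9].
The union (−11, ∞) ∪ (−∞, −9] covers ℝ, so g is surjective.
For the follow-up: the images overlap, so an x < 2 with g(x) = g(2) exists. g(2) = −9; solving −6x + 1 = −9 for x < 2 gives x = (−9 − 1)/(−6) = 5/3.

5/3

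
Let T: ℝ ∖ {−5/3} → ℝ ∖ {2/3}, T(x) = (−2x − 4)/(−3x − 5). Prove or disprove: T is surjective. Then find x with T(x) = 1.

-1

For any y ≠ 2/3, solving y(−3x − 5) = −2x − 4 for x gives a well-defined x ≠ −5/3. So T is surjective.
Solving T(x) = 1: cross-multiplying gives −2x − 4 = 1(−3x − 5), which rearranges to 1x = −1, so x = −1.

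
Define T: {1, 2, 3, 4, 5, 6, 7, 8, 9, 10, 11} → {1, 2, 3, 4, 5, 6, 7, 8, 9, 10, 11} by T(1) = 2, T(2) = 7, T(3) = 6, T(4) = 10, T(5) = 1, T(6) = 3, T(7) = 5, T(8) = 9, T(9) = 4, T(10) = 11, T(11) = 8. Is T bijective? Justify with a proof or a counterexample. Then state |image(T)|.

The values 2, 7, 6, 10, 1, 3, 5, 9, 4, 11, 8 are a permutation of {1, 2, 3, 4, 5, 6, 7, 8, 9, 10, 11}: each element appears exactly once.
So T is injective and surjective, hence bijective.
The image of T is {1, 2, 3, 4, 5, 6, 7, 8, 9, 10, 11}, which has 11 elements.

11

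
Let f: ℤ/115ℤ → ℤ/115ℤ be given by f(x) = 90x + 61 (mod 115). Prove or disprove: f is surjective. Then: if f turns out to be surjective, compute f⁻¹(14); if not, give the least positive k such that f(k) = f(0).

23

Recall: surjectivity means every element of the codomain has a preimage under f.
Since gcd(90, 115) = 5, we have 90x ≡ 0 (mod 5) for all x, so f(x) ≡ 1 (mod 5).
But 0 ≢ 1 (mod 5), so 0 ∈ ℤ/115ℤ has no preimage. So f is not surjective.
Since f is not surjective, we find the least positive k with f(k) = f(0): this means 90k ≡ 0 (mod 115), i.e. 115 ∣ 90k. Since gcd(90, 115) = 5, dividing through by 5 this holds exactly when 23 ∣ 18k, and as gcd(18, 23) = 1, exactly when 23 ∣ k.
The smallest positive such k is 23.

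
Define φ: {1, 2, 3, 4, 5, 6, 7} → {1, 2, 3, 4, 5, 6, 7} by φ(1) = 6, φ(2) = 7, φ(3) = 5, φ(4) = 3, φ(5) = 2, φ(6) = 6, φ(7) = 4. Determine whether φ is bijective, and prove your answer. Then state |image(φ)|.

6

φ(1) = 6 = φ(6) with 1 ≠ 6, so φ is not injective, hence not bijective.
The image of φ is {2, 3, 4, 5, 6, 7}, which has 6 elements.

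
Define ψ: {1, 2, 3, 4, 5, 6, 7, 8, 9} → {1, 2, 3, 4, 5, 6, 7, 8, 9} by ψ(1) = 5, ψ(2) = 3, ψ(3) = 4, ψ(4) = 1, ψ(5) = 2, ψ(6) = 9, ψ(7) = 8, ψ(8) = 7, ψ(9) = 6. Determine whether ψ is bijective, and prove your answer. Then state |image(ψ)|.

The values 5, 3, 4, 1, 2, 9, 8, 7, 6 are a permutation of {1, 2, 3, 4, 5, 6, 7, 8, 9}: each element appears exactly once.
So ψ is injective and surjective, hence bijective.
The image of ψ is {1, 2, 3, 4, 5, 6, 7, 8, 9}, which has 9 elements.

9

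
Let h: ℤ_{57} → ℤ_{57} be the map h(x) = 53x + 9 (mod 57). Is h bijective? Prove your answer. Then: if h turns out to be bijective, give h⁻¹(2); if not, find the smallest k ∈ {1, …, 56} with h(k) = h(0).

Recall: injectivity means: for all u, v in the domain, h(u) = h(v) implies u = v.
If h(u) = h(v), then 53u ≡ 53v (mod 57). Because gcd(53, 57) = 1, we may cancel 53 to get u ≡ v (mod 57).
We now compute 53⁻¹ mod 57 explicitly. Euclid's algorithm: 57 = 1·53 + 4, 53 = 13·4 + 1; back-substituting gives 1 = 14·53 − 13·57, so 53⁻¹ ≡ 14 (mod 57).
For any y ∈ ℤ_{57}, x = 14(y − 9) mod 57 satisfies h(x) = 53·14(y − 9) + 9 ≡ y (since 53·14 ≡ 1 mod 57). So every y has a preimage.
Therefore h is bijective.
Since h is bijective, we compute h⁻¹(2): solve 53x + 9 ≡ 2 (mod 57), i.e. 53x ≡ 50 (mod 57).
Multiplying by 53⁻¹ = 14 gives x ≡ 14·50 = 700 = 12·57 + 16 ≡ 16 (mod 57).
Check: h(16) = 53·16 + 9 = 857 = 15·57 + 2 ≡ 2 (mod 57).

16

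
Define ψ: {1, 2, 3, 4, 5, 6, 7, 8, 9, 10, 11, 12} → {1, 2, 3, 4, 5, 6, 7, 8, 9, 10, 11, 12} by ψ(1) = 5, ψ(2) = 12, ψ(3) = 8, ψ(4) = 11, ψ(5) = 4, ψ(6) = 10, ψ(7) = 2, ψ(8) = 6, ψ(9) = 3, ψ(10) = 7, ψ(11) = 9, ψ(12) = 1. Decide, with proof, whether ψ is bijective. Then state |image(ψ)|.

12

The values 5, 12, 8, 11, 4, 10, 2, 6, 3, 7, 9, 1 are a permutation of {1, 2, 3, 4, 5, 6, 7, 8, 9, 10, 11, 12}: each element appears exactly once.
So ψ is injective and surjective, hence bijective.
The image of ψ is {1, 2, 3, 4, 5, 6, 7, 8, 9, 10, 11, 12}, which has 12 elements.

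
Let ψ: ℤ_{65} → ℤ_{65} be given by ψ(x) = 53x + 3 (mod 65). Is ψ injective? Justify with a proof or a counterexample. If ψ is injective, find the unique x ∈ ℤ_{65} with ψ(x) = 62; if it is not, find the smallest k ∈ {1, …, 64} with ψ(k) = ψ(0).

33

If ψ(s) = ψ(t), then 53s ≡ 53t (mod 65). Because gcd(53, 65) = 1, we may cancel 53 to get s ≡ t (mod 65).
So ψ is injective.
We now compute 53⁻¹ mod 65 explicitly. Euclid's algorithm: 65 = 1·53 + 12, 53 = 4·12 + 5, 12 = 2·5 + 2, 5 = 2·2 + 1; back-substituting gives 1 = 27·53 − 22·65, so 53⁻¹ ≡ 27 (mod 65).
Since ψ is injective, we compute ψ⁻¹(62): solve 53x + 3 ≡ 62 (mod 65), i.e. 53x ≡ 59 (mod 65).
Multiplying by 53⁻¹ = 27 gives x ≡ 27·59 = 1593 = 24·65 + 33 ≡ 33 (mod 65).
Check: ψ(33) = 53·33 + 3 = 1752 = 26·65 + 62 ≡ 62 (mod 65).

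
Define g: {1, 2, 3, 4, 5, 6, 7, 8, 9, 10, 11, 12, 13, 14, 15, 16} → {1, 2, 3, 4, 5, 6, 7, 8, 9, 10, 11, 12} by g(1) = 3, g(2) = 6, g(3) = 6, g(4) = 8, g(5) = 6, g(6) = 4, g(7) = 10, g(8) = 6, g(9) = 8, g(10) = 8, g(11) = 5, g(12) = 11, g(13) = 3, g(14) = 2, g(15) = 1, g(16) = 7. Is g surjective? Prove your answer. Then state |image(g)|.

No element maps to 9, so g is not surjective.
The image of g is {1, 2, 3, 4, 5, 6, 7, 8, 10, 11}, which has 10 elements.

10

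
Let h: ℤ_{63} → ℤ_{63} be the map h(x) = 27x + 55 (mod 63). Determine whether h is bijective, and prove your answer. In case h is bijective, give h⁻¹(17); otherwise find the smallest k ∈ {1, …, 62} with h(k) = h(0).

7

We have gcd(27, 63) = 9 > 1. Taking u = 0 and v = 7: h(0) = 55 and h(7) = 27·7 + 55 = 244 ≡ 55 (mod 63).
So h(0) = h(7) while 0 ≠ 7, hence h is not injective, hence not bijective.
Since h is not bijective, we find the least positive k with h(k) = h(0): this means 27k ≡ 0 (mod 63), i.e. 63 ∣ 27k. Since gcd(27, 63) = 9, dividing through by 9 this holds exactly when 7 ∣ 3k, and as gcd(3, 7) = 1, exactly when 7 ∣ k.
The smallest positive such k is 7.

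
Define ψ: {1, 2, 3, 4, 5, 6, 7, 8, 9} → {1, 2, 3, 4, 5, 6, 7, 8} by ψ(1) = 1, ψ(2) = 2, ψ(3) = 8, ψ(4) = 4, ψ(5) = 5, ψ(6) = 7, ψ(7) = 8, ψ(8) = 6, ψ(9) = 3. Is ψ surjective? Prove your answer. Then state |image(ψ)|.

Every element of the codomain has a preimage: 1 = ψ(1), 2 = ψ(2), 3 = ψ(9), 4 = ψ(4), 5 = ψ(5), 6 = ψ(8), 7 = ψ(6), 8 = ψ(3).
Hence ψ is surjective.
The image of ψ is {1, 2, 3, 4, 5, 6, 7, 8}, which has 8 elements.

8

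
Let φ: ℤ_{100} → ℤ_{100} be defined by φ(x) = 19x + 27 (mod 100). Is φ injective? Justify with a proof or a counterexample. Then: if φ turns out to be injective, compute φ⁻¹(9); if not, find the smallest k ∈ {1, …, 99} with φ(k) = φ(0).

78

Suppose φ(x_1) = φ(x_2) in ℤ_{100}. Then 19x_1 + 27 ≡ 19x_2 + 27 (mod 100), thus 19(x_1 − x_2) ≡ 0 (mod 100).
Since gcd(19, 100) = 1, 19 is invertible modulo 100, so x_1 − x_2 ≡ 0 (mod 100), i.e. x_1 = x_2.
So φ is injective.
We now compute 19⁻¹ mod 100 explicitly. Euclid's algorithm: 100 = 5·19 + 5, 19 = 3·5 + 4, 5 = 1·4 + 1; back-substituting gives 1 = 79·19 − 15·100, so 19⁻¹ ≡ 79 (mod 100).
Since φ is injective, we find φ⁻¹(9): we need 19x ≡ 9 − 27 ≡ 82 (mod 100). Using 19⁻¹ = 79: x ≡ 79·82 = 6478 = 64·100 + 78, so x = 78.
Check: φ(78) = 19·78 + 27 = 1509 = 15·100 + 9 ≡ 9 (mod 100).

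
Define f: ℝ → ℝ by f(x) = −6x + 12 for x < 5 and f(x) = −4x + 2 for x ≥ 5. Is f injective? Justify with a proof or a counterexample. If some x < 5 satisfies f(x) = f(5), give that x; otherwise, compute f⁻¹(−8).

10/3

Both pieces are strictly decreasing (slopes −6 and −4), so each is injective on its own interval.
The left piece maps (−∞, 5) onto (−18, ∞); the right piece maps [5, ∞) onto (−∞, −18].
These images are disjoint, so no value is attained by both pieces. Hence f is injective.
Because the two images are disjoint, no x < 5 has f(x) = f(5), so we compute f⁻¹(−8): −8 lies in (−18, ∞), so solve −6x + 12 = −8: x = (−8 − 12)/(−6) = 10/3.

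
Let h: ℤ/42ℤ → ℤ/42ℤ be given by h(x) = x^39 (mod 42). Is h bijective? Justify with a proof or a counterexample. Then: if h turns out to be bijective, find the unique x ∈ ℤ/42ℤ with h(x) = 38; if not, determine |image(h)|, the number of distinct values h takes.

18

h(2): Repeated squaring mod 42: 2^1 ≡ 2, 2^2 ≡ 2² = 4, 2^4 ≡ 4² = 16, 2^8 ≡ 16² = 256 ≡ 4, 2^16 ≡ 4² = 16, 2^32 ≡ 16² = 256 ≡ 4. Since 39 = 32 + 4 + 2 + 1, 2^39 ≡ 4·16·4·2: 4·16 = 64 ≡ 22, then 22·4 = 88 ≡ 4, then 4·2 = 8. So 2^39 ≡ 8 (mod 42).
h(8): Repeated squaring mod 42: 8^1 ≡ 8, 8^2 ≡ 8² = 64 ≡ 22, 8^4 ≡ 22² = 484 ≡ 22, 8^8 ≡ 22² = 484 ≡ 22, 8^16 ≡ 22² = 484 ≡ 22, 8^32 ≡ 22² = 484 ≡ 22. Since 39 = 32 + 4 + 2 + 1, 8^39 ≡ 22·22·22·8: 22·22 = 484 ≡ 22, then 22·22 = 484 ≡ 22, then 22·8 = 176 ≡ 8. So 8^39 ≡ 8 (mod 42).
So h(2) = h(8) = 8 while 2 ≠ 8, thus h is not injective, hence not bijective.
Since h is not bijective, we determine |image(h)|. Computing x^39 mod 42 for each x (by repeated squaring, reducing mod 42 at every step), the values h(0), h(1), …, h(41) are: 0, 1, 8, 27, 22, 41, 6, 7, 8, 15, 34, 29, 6, 13, 14, 15, 22, 41, 36, 13, 20, 21, 22, 29, 6, 1, 20, 27, 28, 29, 36, 13, 8, 27, 34, 35, 36, 1, 20, 15, 34, 41.
The distinct values are {0, 1, 6, 7, 8, 13, 14, 15, 20, 21, 22, 27, 28, 29, 34, 35, 36, 41}; there are 18 of them.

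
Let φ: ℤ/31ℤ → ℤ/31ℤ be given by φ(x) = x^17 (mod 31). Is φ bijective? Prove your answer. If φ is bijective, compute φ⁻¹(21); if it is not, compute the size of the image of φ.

Since 31 is prime, the nonzero elements of ℤ/31ℤ form a cyclic group of order 30.
As gcd(17, 30) = 1, raising to the 17th power is a bijection on this group: if x_1^17 ≡ x_2^17 then (x_1x_2^{−1})^17 = 1, and the only element of order dividing gcd(17, 30) = 1 is 1, so x_1 = x_2.
With φ(0) = 0 this makes φ injective on all of ℤ/31ℤ, hence bijective (finite equal-size domain and codomain). In particular φ is bijective.
Since φ is bijective, we find the preimage of 21. The inverse of x ↦ x^17 on (ℤ/31ℤ)^× is x ↦ x^23, because 17·23 = 391 = 13·30 + 1 ≡ 1 (mod 30) and x^{30} = 1 for x ≠ 0 (Fermat). So φ⁻¹(21) = 21^23 mod 31.
Repeated squaring mod 31: 21^1 ≡ 21, 21^2 ≡ 21² = 441 ≡ 7, 21^4 ≡ 7² = 49 ≡ 18, 21^8 ≡ 18² = 324 ≡ 14, 21^16 ≡ 14² = 196 ≡ 10. Since 23 = 16 + 4 + 2 + 1, 21^23 ≡ 10·18·7·21: 10·18 = 180 ≡ 25, then 25·7 = 175 ≡ 20, then 20·21 = 420 ≡ 17. So 21^23 ≡ 17 (mod 31).
Hence φ⁻¹(21) = 17.

17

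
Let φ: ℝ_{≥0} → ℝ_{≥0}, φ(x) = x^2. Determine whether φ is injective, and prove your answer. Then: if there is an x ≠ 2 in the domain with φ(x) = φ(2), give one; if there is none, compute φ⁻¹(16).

4

On ℝ_{≥0}, x ↦ x^2 is strictly increasing, so φ(s) = φ(t) forces s = t. So φ is injective.
Since x ↦ x^2 is strictly increasing on ℝ_{≥0}, it is injective there, so no x ≠ 2 in the domain has φ(x) = φ(2). We therefore compute φ⁻¹(16) = 16^{1/2} = 4 (indeed 4^2 = 16).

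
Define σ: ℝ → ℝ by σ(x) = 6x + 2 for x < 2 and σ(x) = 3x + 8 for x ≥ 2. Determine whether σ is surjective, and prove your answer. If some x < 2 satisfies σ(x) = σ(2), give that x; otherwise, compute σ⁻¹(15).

7/3

Both pieces are strictly increasing (slopes 6 and 3), so each is injective on its own interval.
The left piece maps (−∞, 2) onto (−∞, 14); the right piece maps [2, ∞) onto [14, ∞).
These images together cover ℝ, so σ is surjective.
Because the two images are disjoint, no x < 2 has σ(x) = σ(2), so we compute σ⁻¹(15): 15 lies in [14, ∞), so solve 3x + 8 = 15: x = (15 − 8)/3 = 7/3.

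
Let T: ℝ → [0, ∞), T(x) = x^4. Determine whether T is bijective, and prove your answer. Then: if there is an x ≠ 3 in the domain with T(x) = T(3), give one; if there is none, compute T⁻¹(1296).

T(3) = 81 = (−3)^4 = T(−3) (since 4 is even), with 3 ≠ −3. So T is not injective, hence not bijective.
For the follow-up, such an x exists: taking x = −3 ∈ ℝ gives T(−3) = 81 = T(3) with −3 ≠ 3.

-3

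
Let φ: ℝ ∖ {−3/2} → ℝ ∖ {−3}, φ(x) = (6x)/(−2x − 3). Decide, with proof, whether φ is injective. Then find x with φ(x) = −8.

-12/5

Suppose φ(s) = φ(t). Cross-multiplying: (6s)(−2t − 3) = (6t)(−2s − 3).
Expanding both sides and cancelling the symmetric terms leaves −18·(s − t) = 0. Since −18 ≠ 0, s = t. Therefore φ is injective.
Solving φ(x) = −8: cross-multiplying gives 6x = −8(−2x − 3), which rearranges to −10x = 24, so x = −12/5.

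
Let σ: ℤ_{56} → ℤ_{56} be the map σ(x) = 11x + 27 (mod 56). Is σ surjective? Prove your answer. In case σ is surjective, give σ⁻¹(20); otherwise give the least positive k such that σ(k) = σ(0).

35

Since gcd(11, 56) = 1, 11 is invertible modulo 56. Euclid's algorithm: 56 = 5·11 + 1; back-substituting gives 1 = 51·11 − 10·56, so 11⁻¹ ≡ 51 (mod 56).
Then y ↦ 51(y − 27) is a two-sided inverse to σ, so every y ∈ ℤ_{56} has a preimage.
Thus σ is surjective.
Since σ is surjective, we compute σ⁻¹(20): solve 11x + 27 ≡ 20 (mod 56), i.e. 11x ≡ 49 (mod 56).
Multiplying by 11⁻¹ = 51 gives x ≡ 51·49 = 2499 = 44·56 + 35 ≡ 35 (mod 56).
Check: σ(35) = 11·35 + 27 = 412 = 7·56 + 20 ≡ 20 (mod 56).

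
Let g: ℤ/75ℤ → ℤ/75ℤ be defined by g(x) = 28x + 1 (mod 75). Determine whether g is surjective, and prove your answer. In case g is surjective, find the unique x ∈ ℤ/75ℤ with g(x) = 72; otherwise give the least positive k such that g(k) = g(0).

Recall that g is surjective if every y in the codomain equals g(x) for some x in the domain.
Since gcd(28, 75) = 1, 28 is invertible modulo 75. Euclid's algorithm: 75 = 2·28 + 19, 28 = 1·19 + 9, 19 = 2·9 + 1; back-substituting gives 1 = 67·28 − 25·75, so 28⁻¹ ≡ 67 (mod 75).
Then y ↦ 67(y − 1) is a two-sided inverse to g, so every y ∈ ℤ/75ℤ has a preimage.
Therefore g is surjective.
Since g is surjective, we find g⁻¹(72): we need 28x ≡ 72 − 1 ≡ 71 (mod 75). Using 28⁻¹ = 67: x ≡ 67·71 = 4757 = 63·75 + 32, so x = 32.
Check: g(32) = 28·32 + 1 = 897 = 11·75 + 72 ≡ 72 (mod 75).

32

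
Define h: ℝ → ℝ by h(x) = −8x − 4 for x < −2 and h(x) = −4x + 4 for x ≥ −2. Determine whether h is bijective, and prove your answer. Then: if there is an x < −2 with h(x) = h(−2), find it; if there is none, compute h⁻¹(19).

Both pieces are strictly decreasing (slopes −8 and −4), so each is injective on its own interval.
The left piece maps (−∞, −2) onto (12, ∞); the right piece maps [−2, ∞) onto (−∞, 12].
Since 12 = 12, the images partition ℝ: h is injective and surjective, hence bijective.
Because the two images are disjoint, no x < −2 has h(x) = h(−2), so we compute h⁻¹(19): 19 lies in (12, ∞), so solve −8x − 4 = 19: x = (19 + 4)/(−8) = −23/8.

-23/8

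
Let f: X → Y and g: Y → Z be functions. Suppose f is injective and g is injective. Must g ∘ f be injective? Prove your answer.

injective

Suppose (g ∘ f)(u) = (g ∘ f)(v), i.e. g(f(u)) = g(f(v)).
Since g is injective, f(u) = f(v). Since f is injective, u = v. Hence g ∘ f is injective.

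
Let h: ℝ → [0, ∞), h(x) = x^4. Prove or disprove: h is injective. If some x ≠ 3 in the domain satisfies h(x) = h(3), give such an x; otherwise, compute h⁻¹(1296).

h(3) = 81 = (−3)^4 = h(−3) (since 4 is even), with 3 ≠ −3. So h is not injective.
For the follow-up, such an x exists: taking x = −3 ∈ ℝ gives h(−3) = 81 = h(3) with −3 ≠ 3.

-3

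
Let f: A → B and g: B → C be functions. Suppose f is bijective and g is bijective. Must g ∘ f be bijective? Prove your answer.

bijective

Injectivity: if g(f(x_1)) = g(f(x_2)) then f(x_1) = f(x_2) (g injective) so x_1 = x_2 (f injective).
Surjectivity: for c ∈ C pick b with g(b) = c, then a with f(a) = b; then (g ∘ f)(a) = c.
Therefore g ∘ f is bijective.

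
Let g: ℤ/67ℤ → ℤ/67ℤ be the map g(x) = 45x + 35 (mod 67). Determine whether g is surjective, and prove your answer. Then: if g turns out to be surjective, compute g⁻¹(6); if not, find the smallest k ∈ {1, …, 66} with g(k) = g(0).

47

Since gcd(45, 67) = 1, 45 is invertible modulo 67. Euclid's algorithm: 67 = 1·45 + 22, 45 = 2·22 + 1; back-substituting gives 1 = 3·45 − 2·67, so 45⁻¹ ≡ 3 (mod 67).
Then y ↦ 3(y − 35) is a two-sided inverse to g, so every y ∈ ℤ/67ℤ has a preimage.
So g is surjective.
Since g is surjective, we compute g⁻¹(6): solve 45x + 35 ≡ 6 (mod 67), i.e. 45x ≡ 38 (mod 67).
Multiplying by 45⁻¹ = 3 gives x ≡ 3·38 = 114 = 1·67 + 47 ≡ 47 (mod 67).
Check: g(47) = 45·47 + 35 = 2150 = 32·67 + 6 ≡ 6 (mod 67).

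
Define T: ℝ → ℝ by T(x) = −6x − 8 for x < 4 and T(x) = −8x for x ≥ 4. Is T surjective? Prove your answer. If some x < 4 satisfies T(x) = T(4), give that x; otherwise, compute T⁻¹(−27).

Both pieces are strictly decreasing (slopes −6 and −8), so each is injective on its own interval.
The left piece maps (−∞, 4) onto (−32, ∞); the right piece maps [4, ∞) onto (−∞, −32].
These images together cover ℝ, so T is surjective.
Because the two images are disjoint, no x < 4 has T(x) = T(4), so we compute T⁻¹(−27): −27 lies in (−32, ∞), so solve −6x − 8 = −27: x = (−27 + 8)/(−6) = 19/6.

19/6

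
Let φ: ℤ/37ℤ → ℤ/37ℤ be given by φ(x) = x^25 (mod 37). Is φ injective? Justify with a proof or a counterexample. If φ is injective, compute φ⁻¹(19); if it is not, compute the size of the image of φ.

5

Since 37 is prime, the nonzero elements of ℤ/37ℤ form a cyclic group of order 36.
As gcd(25, 36) = 1, raising to the 25th power is a bijection on this group: if s^25 ≡ t^25 then (st^{−1})^25 = 1, and the only element of order dividing gcd(25, 36) = 1 is 1, so s = t.
With φ(0) = 0 this makes φ injective on all of ℤ/37ℤ, hence bijective (finite equal-size domain and codomain). In particular φ is injective.
Since φ is injective, we find the preimage of 19. The inverse of x ↦ x^25 on (ℤ/37ℤ)^× is x ↦ x^13, because 25·13 = 325 = 9·36 + 1 ≡ 1 (mod 36) and x^{36} = 1 for x ≠ 0 (Fermat). So φ⁻¹(19) = 19^13 mod 37.
Repeated squaring mod 37: 19^1 ≡ 19, 19^2 ≡ 19² = 361 ≡ 28, 19^4 ≡ 28² = 784 ≡ 7, 19^8 ≡ 7² = 49 ≡ 12. Since 13 = 8 + 4 + 1, 19^13 ≡ 12·7·19: 12·7 = 84 ≡ 10, then 10·19 = 190 ≡ 5. So 19^13 ≡ 5 (mod 37).
Hence φ⁻¹(19) = 5.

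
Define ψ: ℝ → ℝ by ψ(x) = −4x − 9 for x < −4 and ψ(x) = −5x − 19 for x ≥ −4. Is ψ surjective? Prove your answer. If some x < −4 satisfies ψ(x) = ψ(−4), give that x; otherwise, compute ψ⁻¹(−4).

Both pieces are strictly decreasing (slopes −4 and −5), so each is injective on its own interval.
The left piece maps (−∞, −4) onto (7, ∞); the right piece maps [−4, ∞) onto (−∞, 1].
The union (7, ∞) ∪ (−∞, 1] omits the interval between 7 and 1; in particular 7 has no preimage. So ψ is not surjective.
Because the two images are disjoint, no x < −4 has ψ(x) = ψ(−4), so we compute ψ⁻¹(−4): −4 lies in (−∞, 1], so solve −5x − 19 = −4: x = (−4 + 19)/(−5) = −3.

-3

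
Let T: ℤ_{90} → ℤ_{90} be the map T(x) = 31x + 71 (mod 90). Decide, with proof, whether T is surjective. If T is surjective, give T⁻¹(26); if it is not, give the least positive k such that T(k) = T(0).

Since gcd(31, 90) = 1, 31 is invertible modulo 90. Euclid's algorithm: 90 = 2·31 + 28, 31 = 1·28 + 3, 28 = 9·3 + 1; back-substituting gives 1 = 61·31 − 21·90, so 31⁻¹ ≡ 61 (mod 90).
For any y ∈ ℤ_{90}, x = 61(y − 71) mod 90 satisfies T(x) = 31·61(y − 71) + 71 ≡ y (since 31·61 ≡ 1 mod 90). So every y has a preimage.
Thus T is surjective.
Since T is surjective, we compute T⁻¹(26): solve 31x + 71 ≡ 26 (mod 90), i.e. 31x ≡ 45 (mod 90).
Multiplying by 31⁻¹ = 61 gives x ≡ 61·45 = 2745 = 30·90 + 45 ≡ 45 (mod 90).
Check: T(45) = 31·45 + 71 = 1466 = 16·90 + 26 ≡ 26 (mod 90).

45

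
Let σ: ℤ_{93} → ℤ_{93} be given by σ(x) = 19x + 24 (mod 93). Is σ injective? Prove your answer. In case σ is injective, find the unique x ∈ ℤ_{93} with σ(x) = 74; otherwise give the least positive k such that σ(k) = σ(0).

32

Suppose σ(a) = σ(b) in ℤ_{93}. Then 19a + 24 ≡ 19b + 24 (mod 93), hence 19(a − b) ≡ 0 (mod 93).
Since gcd(19, 93) = 1, 19 is invertible modulo 93, thus a − b ≡ 0 (mod 93), i.e. a = b.
Thus σ is injective.
We now compute 19⁻¹ mod 93 explicitly. Euclid's algorithm: 93 = 4·19 + 17, 19 = 1·17 + 2, 17 = 8·2 + 1; back-substituting gives 1 = 49·19 − 10·93, so 19⁻¹ ≡ 49 (mod 93).
Since σ is injective, we compute σ⁻¹(74): solve 19x + 24 ≡ 74 (mod 93), i.e. 19x ≡ 50 (mod 93).
Multiplying by 19⁻¹ = 49 gives x ≡ 49·50 = 2450 = 26·93 + 32 ≡ 32 (mod 93).
Check: σ(32) = 19·32 + 24 = 632 = 6·93 + 74 ≡ 74 (mod 93).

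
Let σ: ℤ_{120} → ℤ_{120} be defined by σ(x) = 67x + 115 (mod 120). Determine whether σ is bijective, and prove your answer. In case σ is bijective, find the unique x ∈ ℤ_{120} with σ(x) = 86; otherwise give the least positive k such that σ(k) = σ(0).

73

By definition, σ is injective if σ(x_1) = σ(x_2) implies x_1 = x_2.
If σ(x_1) = σ(x_2), then 67x_1 ≡ 67x_2 (mod 120). Because gcd(67, 120) = 1, we may cancel 67 to get x_1 ≡ x_2 (mod 120).
We now compute 67⁻¹ mod 120 explicitly. Euclid's algorithm: 120 = 1·67 + 53, 67 = 1·53 + 14, 53 = 3·14 + 11, 14 = 1·11 + 3, 11 = 3·3 + 2, 3 = 1·2 + 1; back-substituting gives 1 = 43·67 − 24·120, so 67⁻¹ ≡ 43 (mod 120).
For any y ∈ ℤ_{120}, x = 43(y − 115) mod 120 satisfies σ(x) = 67·43(y − 115) + 115 ≡ y (since 67·43 ≡ 1 mod 120). So every y has a preimage.
Hence σ is bijective.
Since σ is bijective, we find σ⁻¹(86): we need 67x ≡ 86 − 115 ≡ 91 (mod 120). Using 67⁻¹ = 43: x ≡ 43·91 = 3913 = 32·120 + 73, so x = 73.
Check: σ(73) = 67·73 + 115 = 5006 = 41·120 + 86 ≡ 86 (mod 120).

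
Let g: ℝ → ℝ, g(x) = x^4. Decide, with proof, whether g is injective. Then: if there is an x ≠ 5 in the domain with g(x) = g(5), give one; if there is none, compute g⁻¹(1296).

g(5) = 625 = (−5)^4 = g(−5) (since 4 is even), with 5 ≠ −5. So g is not injective.
For the follow-up, such an x exists: taking x = −5 ∈ ℝ gives g(−5) = 625 = g(5) with −5 ≠ 5.

-5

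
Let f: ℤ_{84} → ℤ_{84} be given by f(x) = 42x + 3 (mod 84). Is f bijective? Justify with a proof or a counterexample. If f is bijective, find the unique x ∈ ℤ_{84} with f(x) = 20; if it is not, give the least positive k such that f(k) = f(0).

2

We have gcd(42, 84) = 42 > 1. Taking u = 0 and v = 2: f(0) = 3 and f(2) = 42·2 + 3 = 87 ≡ 3 (mod 84).
So f(0) = f(2) while 0 ≠ 2, so f is not injective, hence not bijective.
Since f is not bijective, we find the least positive k with f(k) = f(0): this means 42k ≡ 0 (mod 84), i.e. 84 ∣ 42k. Since gcd(42, 84) = 42, dividing through by 42 this holds exactly when 2 ∣ k.
The smallest positive such k is 2.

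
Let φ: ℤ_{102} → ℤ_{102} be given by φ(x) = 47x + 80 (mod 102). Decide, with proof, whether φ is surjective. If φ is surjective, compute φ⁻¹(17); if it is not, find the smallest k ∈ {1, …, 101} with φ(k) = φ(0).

3

By definition, φ is surjective if every y in the codomain equals φ(x) for some x in the domain.
Since gcd(47, 102) = 1, 47 is invertible modulo 102. Euclid's algorithm: 102 = 2·47 + 8, 47 = 5·8 + 7, 8 = 1·7 + 1; back-substituting gives 1 = 89·47 − 41·102, so 47⁻¹ ≡ 89 (mod 102).
For any y ∈ ℤ_{102}, x = 89(y − 80) mod 102 satisfies φ(x) = 47·89(y − 80) + 80 ≡ y (since 47·89 ≡ 1 mod 102). So every y has a preimage.
Therefore φ is surjective.
Since φ is surjective, we find φ⁻¹(17): we need 47x ≡ 17 − 80 ≡ 39 (mod 102). Using 47⁻¹ = 89: x ≡ 89·39 = 3471 = 34·102 + 3, so x = 3.
Check: φ(3) = 47·3 + 80 = 221 = 2·102 + 17 ≡ 17 (mod 102).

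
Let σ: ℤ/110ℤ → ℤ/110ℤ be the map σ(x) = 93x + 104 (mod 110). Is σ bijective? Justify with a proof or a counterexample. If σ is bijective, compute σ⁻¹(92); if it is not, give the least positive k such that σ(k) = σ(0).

Recall that σ is injective when σ(s) = σ(t) forces s = t.
Suppose σ(s) = σ(t) in ℤ/110ℤ. Then 93s + 104 ≡ 93t + 104 (mod 110), thus 93(s − t) ≡ 0 (mod 110).
Since gcd(93, 110) = 1, 93 is invertible modulo 110, so s − t ≡ 0 (mod 110), i.e. s = t.
We now compute 93⁻¹ mod 110 explicitly. Euclid's algorithm: 110 = 1·93 + 17, 93 = 5·17 + 8, 17 = 2·8 + 1; back-substituting gives 1 = 97·93 − 82·110, so 93⁻¹ ≡ 97 (mod 110).
For any y ∈ ℤ/110ℤ, x = 97(y − 104) mod 110 satisfies σ(x) = 93·97(y − 104) + 104 ≡ y (since 93·97 ≡ 1 mod 110). So every y has a preimage.
So σ is bijective.
Since σ is bijective, we find σ⁻¹(92): we need 93x ≡ 92 − 104 ≡ 98 (mod 110). Using 93⁻¹ = 97: x ≡ 97·98 = 9506 = 86·110 + 46, so x = 46.
Check: σ(46) = 93·46 + 104 = 4382 = 39·110 + 92 ≡ 92 (mod 110).

46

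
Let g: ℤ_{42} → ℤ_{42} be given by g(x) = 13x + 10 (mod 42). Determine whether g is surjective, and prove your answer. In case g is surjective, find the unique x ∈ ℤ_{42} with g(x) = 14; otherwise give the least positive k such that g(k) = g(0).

10

Since gcd(13, 42) = 1, 13 is invertible modulo 42. Euclid's algorithm: 42 = 3·13 + 3, 13 = 4·3 + 1; back-substituting gives 1 = 13·13 − 4·42, so 13⁻¹ ≡ 13 (mod 42).
Then y ↦ 13(y − 10) is a two-sided inverse to g, so every y ∈ ℤ_{42} has a preimage.
So g is surjective.
Since g is surjective, we compute g⁻¹(14): solve 13x + 10 ≡ 14 (mod 42), i.e. 13x ≡ 4 (mod 42).
Multiplying by 13⁻¹ = 13 gives x ≡ 13·4 = 52 = 1·42 + 10 ≡ 10 (mod 42).
Check: g(10) = 13·10 + 10 = 140 = 3·42 + 14 ≡ 14 (mod 42).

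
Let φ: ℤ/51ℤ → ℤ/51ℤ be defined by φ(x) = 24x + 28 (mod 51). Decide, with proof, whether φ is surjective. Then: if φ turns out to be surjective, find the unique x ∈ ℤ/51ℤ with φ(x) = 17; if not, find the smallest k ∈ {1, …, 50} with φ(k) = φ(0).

17

By definition, φ is surjective if every y in the codomain equals φ(x) for some x in the domain.
Since gcd(24, 51) = 3, we have 24x ≡ 0 (mod 3) for all x, so φ(x) ≡ 1 (mod 3).
But 0 ≢ 1 (mod 3), so 0 ∈ ℤ/51ℤ has no preimage. Therefore φ is not surjective.
Since φ is not surjective, we find the least positive k with φ(k) = φ(0): this means 24k ≡ 0 (mod 51), i.e. 51 ∣ 24k. Since gcd(24, 51) = 3, dividing through by 3 this holds exactly when 17 ∣ 8k, and as gcd(8, 17) = 1, exactly when 17 ∣ k.
The smallest positive such k is 17.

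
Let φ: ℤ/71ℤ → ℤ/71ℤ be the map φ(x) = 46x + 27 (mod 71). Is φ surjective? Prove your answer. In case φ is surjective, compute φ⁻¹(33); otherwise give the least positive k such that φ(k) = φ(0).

31

By definition, surjectivity means every element of the codomain has a preimage under φ.
Since gcd(46, 71) = 1, 46 is invertible modulo 71. Euclid's algorithm: 71 = 1·46 + 25, 46 = 1·25 + 21, 25 = 1·21 + 4, 21 = 5·4 + 1; back-substituting gives 1 = 17·46 − 11·71, so 46⁻¹ ≡ 17 (mod 71).
For any y ∈ ℤ/71ℤ, x = 17(y − 27) mod 71 satisfies φ(x) = 46·17(y − 27) + 27 ≡ y (since 46·17 ≡ 1 mod 71). So every y has a preimage.
Hence φ is surjective.
Since φ is surjective, we find φ⁻¹(33): we need 46x ≡ 33 − 27 ≡ 6 (mod 71). Using 46⁻¹ = 17: x ≡ 17·6 = 102 = 1·71 + 31, so x = 31.
Check: φ(31) = 46·31 + 27 = 1453 = 20·71 + 33 ≡ 33 (mod 71).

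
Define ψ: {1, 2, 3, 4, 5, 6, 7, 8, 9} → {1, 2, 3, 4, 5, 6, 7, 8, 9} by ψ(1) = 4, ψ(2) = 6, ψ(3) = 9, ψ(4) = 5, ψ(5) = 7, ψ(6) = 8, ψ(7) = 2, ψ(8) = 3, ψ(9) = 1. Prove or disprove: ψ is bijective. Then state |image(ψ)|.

9

The values 4, 6, 9, 5, 7, 8, 2, 3, 1 are a permutation of {1, 2, 3, 4, 5, 6, 7, 8, 9}: each element appears exactly once.
So ψ is injective and surjective, hence bijective.
The image of ψ is {1, 2, 3, 4, 5, 6, 7, 8, 9}, which has 9 elements.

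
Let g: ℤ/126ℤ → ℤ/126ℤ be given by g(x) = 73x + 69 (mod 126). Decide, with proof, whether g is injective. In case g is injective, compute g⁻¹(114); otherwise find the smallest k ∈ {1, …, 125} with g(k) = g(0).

99

Recall: g is injective when g(x_1) = g(x_2) forces x_1 = x_2.
Suppose g(x_1) = g(x_2) in ℤ/126ℤ. Then 73x_1 + 69 ≡ 73x_2 + 69 (mod 126), so 73(x_1 − x_2) ≡ 0 (mod 126).
Since gcd(73, 126) = 1, 73 is invertible modulo 126, hence x_1 − x_2 ≡ 0 (mod 126), i.e. x_1 = x_2.
Therefore g is injective.
We now compute 73⁻¹ mod 126 explicitly. Euclid's algorithm: 126 = 1·73 + 53, 73 = 1·53 + 20, 53 = 2·20 + 13, 20 = 1·13 + 7, 13 = 1·7 + 6, 7 = 1·6 + 1; back-substituting gives 1 = 19·73 − 11·126, so 73⁻¹ ≡ 19 (mod 126).
Since g is injective, we find g⁻¹(114): we need 73x ≡ 114 − 69 ≡ 45 (mod 126). Using 73⁻¹ = 19: x ≡ 19·45 = 855 = 6·126 + 99, so x = 99.
Check: g(99) = 73·99 + 69 = 7296 = 57·126 + 114 ≡ 114 (mod 126).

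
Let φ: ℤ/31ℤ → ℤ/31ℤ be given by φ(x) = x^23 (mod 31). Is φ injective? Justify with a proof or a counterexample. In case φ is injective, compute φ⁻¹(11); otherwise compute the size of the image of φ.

Since 31 is prime, the nonzero elements of ℤ/31ℤ form a cyclic group of order 30.
As gcd(23, 30) = 1, raising to the 23rd power is a bijection on this group: if s^23 ≡ t^23 then (st^{−1})^23 = 1, and the only element of order dividing gcd(23, 30) = 1 is 1, so s = t.
With φ(0) = 0 this makes φ injective on all of ℤ/31ℤ, hence bijective (finite equal-size domain and codomain). In particular φ is injective.
Since φ is injective, we find the preimage of 11. The inverse of x ↦ x^23 on (ℤ/31ℤ)^× is x ↦ x^17, because 23·17 = 391 = 13·30 + 1 ≡ 1 (mod 30) and x^{30} = 1 for x ≠ 0 (Fermat). So φ⁻¹(11) = 11^17 mod 31.
Repeated squaring mod 31: 11^1 ≡ 11, 11^2 ≡ 11² = 121 ≡ 28, 11^4 ≡ 28² = 784 ≡ 9, 11^8 ≡ 9² = 81 ≡ 19, 11^16 ≡ 19² = 361 ≡ 20. Since 17 = 16 + 1, 11^17 ≡ 20·11: 20·11 = 220 ≡ 3. So 11^17 ≡ 3 (mod 31).
Hence φ⁻¹(11) = 3.

3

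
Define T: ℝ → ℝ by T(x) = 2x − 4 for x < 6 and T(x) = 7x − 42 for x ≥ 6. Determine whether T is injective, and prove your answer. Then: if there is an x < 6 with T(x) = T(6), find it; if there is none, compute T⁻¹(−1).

2

Both pieces are strictly increasing (slopes 2 and 7), so each is injective on its own interval.
The left piece maps (−∞, 6) onto (−∞, 8); the right piece maps [6, ∞) onto [0, ∞).
These images overlap. In particular T(6) = 0 (right piece), and solving 2x − 4 = 0 on the left piece gives x = 2 < 6.
So T(2) = T(6) with 2 ≠ 6, and T is not injective. This x = 2 is the requested value below 6.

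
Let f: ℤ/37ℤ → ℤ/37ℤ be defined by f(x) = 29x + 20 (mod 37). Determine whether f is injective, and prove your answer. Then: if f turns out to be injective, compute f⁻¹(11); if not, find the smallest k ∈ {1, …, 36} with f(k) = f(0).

15

Recall that f is injective if f(u) = f(v) implies u = v.
Suppose f(u) = f(v) in ℤ/37ℤ. Then 29u + 20 ≡ 29v + 20 (mod 37), so 29(u − v) ≡ 0 (mod 37).
Since gcd(29, 37) = 1, 29 is invertible modulo 37, so u − v ≡ 0 (mod 37), i.e. u = v.
So f is injective.
We now compute 29⁻¹ mod 37 explicitly. Euclid's algorithm: 37 = 1·29 + 8, 29 = 3·8 + 5, 8 = 1·5 + 3, 5 = 1·3 + 2, 3 = 1·2 + 1; back-substituting gives 1 = 23·29 − 18·37, so 29⁻¹ ≡ 23 (mod 37).
Since f is injective, we find f⁻¹(11): we need 29x ≡ 11 − 20 ≡ 28 (mod 37). Using 29⁻¹ = 23: x ≡ 23·28 = 644 = 17·37 + 15, so x = 15.
Check: f(15) = 29·15 + 20 = 455 = 12·37 + 11 ≡ 11 (mod 37).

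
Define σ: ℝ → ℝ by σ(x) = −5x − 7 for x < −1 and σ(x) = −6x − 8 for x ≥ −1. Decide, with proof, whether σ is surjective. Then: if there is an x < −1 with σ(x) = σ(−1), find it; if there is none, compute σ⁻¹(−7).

-1/6

Both pieces are strictly decreasing (slopes −5 and −6), so each is injective on its own interval.
The left piece maps (−∞, −1) onto (−2, ∞); the right piece maps [−1, ∞) onto (−∞, −2].
These images together cover ℝ, so σ is surjective.
Because the two images are disjoint, no x < −1 has σ(x) = σ(−1), so we compute σ⁻¹(−7): −7 lies in (−∞, −2], so solve −6x − 8 = −7: x = (−7 + 8)/(−6) = −1/6.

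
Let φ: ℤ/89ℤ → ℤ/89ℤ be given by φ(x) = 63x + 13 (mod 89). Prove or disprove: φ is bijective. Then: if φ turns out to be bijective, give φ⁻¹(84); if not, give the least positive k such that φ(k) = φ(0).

76

By definition, injectivity means: for all s, t in the domain, φ(s) = φ(t) implies s = t.
If φ(s) = φ(t), then 63s ≡ 63t (mod 89). Because gcd(63, 89) = 1, we may cancel 63 to get s ≡ t (mod 89).
We now compute 63⁻¹ mod 89 explicitly. Euclid's algorithm: 89 = 1·63 + 26, 63 = 2·26 + 11, 26 = 2·11 + 4, 11 = 2·4 + 3, 4 = 1·3 + 1; back-substituting gives 1 = 65·63 − 46·89, so 63⁻¹ ≡ 65 (mod 89).
For any y ∈ ℤ/89ℤ, x = 65(y − 13) mod 89 satisfies φ(x) = 63·65(y − 13) + 13 ≡ y (since 63·65 ≡ 1 mod 89). So every y has a preimage.
So φ is bijective.
Since φ is bijective, we find φ⁻¹(84): we need 63x ≡ 84 − 13 ≡ 71 (mod 89). Using 63⁻¹ = 65: x ≡ 65·71 = 4615 = 51·89 + 76, so x = 76.
Check: φ(76) = 63·76 + 13 = 4801 = 53·89 + 84 ≡ 84 (mod 89).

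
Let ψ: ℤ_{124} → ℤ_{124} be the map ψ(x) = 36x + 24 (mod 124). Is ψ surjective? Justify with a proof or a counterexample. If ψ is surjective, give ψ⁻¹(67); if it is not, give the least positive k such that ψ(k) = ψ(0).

31

By definition, surjectivity means every element of the codomain has a preimage under ψ.
Since gcd(36, 124) = 4, we have 36x ≡ 0 (mod 4) for all x, so ψ(x) ≡ 0 (mod 4).
But 1 ≢ 0 (mod 4), so 1 ∈ ℤ_{124} has no preimage. Hence ψ is not surjective.
Since ψ is not surjective, we find the least positive k with ψ(k) = ψ(0): this means 36k ≡ 0 (mod 124), i.e. 124 ∣ 36k. Since gcd(36, 124) = 4, dividing through by 4 this holds exactly when 31 ∣ 9k, and as gcd(9, 31) = 1, exactly when 31 ∣ k.
The smallest positive such k is 31.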